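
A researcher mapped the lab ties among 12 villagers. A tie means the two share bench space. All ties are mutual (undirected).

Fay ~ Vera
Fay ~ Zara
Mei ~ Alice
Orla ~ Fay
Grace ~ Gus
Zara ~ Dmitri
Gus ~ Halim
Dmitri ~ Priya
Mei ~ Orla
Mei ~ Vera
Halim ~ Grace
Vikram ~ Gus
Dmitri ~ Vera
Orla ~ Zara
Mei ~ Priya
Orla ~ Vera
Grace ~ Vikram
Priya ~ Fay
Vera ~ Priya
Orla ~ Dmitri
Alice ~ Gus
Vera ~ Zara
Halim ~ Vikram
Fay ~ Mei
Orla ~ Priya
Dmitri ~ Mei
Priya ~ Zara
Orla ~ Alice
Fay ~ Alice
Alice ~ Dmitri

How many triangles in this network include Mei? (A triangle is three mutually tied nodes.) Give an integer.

Mei's neighbors: Alice, Dmitri, Fay, Orla, Priya, and Vera.
Neighbor pairs that are themselves tied: Mei–Alice–Dmitri; Mei–Alice–Fay; Mei–Alice–Orla; Mei–Dmitri–Orla; Mei–Dmitri–Priya; Mei–Dmitri–Vera; Mei–Fay–Orla; Mei–Fay–Priya; Mei–Fay–Vera; Mei–Orla–Priya; Mei–Orla–Vera; Mei–Priya–Vera. Each forms one triangle with Mei, for 12 in total.

12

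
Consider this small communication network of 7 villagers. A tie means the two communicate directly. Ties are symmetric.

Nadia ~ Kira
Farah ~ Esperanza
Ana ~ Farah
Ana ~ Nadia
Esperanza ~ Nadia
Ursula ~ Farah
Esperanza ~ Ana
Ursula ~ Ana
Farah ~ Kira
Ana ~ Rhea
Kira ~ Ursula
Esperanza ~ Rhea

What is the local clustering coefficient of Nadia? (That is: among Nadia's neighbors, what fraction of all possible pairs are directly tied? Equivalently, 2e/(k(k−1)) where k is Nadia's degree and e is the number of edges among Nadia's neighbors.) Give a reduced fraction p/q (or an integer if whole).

Nadia's neighbors: Ana, Esperanza, and Kira (k = 3).
Possible neighbor pairs: C(3,2) = 3. Edges among them: Ana–Esperanza → e = 1.
Clustering(Nadia) = 1/3.

1/3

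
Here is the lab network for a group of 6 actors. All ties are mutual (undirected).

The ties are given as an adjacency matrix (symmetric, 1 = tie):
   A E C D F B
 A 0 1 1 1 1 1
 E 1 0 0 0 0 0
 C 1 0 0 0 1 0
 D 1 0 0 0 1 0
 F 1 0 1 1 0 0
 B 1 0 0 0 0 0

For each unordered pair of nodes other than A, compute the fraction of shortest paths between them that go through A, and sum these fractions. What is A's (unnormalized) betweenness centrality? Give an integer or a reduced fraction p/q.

Pairs whose geodesics pass through A — E–C: 1; E–D: 1; E–F: 1; E–B: 1; C–D: 1/2; C–B: 1; D–B: 1; F–B: 1.
All other pairs contribute 0.
Summing the contributions gives betweenness(A) = 15/2.

15/2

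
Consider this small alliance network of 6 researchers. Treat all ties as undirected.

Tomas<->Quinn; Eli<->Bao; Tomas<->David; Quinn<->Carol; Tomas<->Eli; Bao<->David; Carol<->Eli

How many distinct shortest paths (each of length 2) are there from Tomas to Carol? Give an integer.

2

The shortest distance is 2. The length-2 paths are: Tomas–Eli–Carol; Tomas–Quinn–Carol.
That gives 2 distinct shortest paths.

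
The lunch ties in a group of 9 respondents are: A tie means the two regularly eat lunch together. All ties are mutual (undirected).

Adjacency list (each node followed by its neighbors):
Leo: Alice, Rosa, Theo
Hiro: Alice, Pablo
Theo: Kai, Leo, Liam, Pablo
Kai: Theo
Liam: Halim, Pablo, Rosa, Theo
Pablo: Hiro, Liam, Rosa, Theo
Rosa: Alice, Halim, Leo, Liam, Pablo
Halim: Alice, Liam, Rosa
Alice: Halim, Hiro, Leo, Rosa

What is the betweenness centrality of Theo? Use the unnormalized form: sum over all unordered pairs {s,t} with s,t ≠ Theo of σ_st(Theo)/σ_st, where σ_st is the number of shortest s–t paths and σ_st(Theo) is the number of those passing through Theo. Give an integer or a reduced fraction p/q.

Pairs whose geodesics pass through Theo — Halim–Kai: 1; Liam–Kai: 1; Liam–Leo: 1/2; Kai–Hiro: 1; Kai–Rosa: 3/3; Kai–Alice: 1; Kai–Pablo: 1; Kai–Leo: 1; Pablo–Leo: 1/2.
All other pairs contribute 0.
Summing the contributions gives betweenness(Theo) = 8.

8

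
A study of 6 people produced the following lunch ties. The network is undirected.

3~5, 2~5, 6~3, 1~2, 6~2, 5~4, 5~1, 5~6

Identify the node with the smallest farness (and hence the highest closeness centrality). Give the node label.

Farness (sum of distances to all others) for each node — 1:8, 2:7, 3:8, 4:9, 5:5, 6:7.
The smallest farness is 5, for 5, so 5 has the highest closeness.

5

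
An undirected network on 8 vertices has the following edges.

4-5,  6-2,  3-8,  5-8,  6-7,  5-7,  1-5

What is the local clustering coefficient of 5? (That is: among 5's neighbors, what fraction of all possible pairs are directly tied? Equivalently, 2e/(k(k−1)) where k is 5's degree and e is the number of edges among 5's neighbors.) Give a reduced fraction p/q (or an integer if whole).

0

5's neighbors: 1, 4, 7, and 8 (k = 4).
Possible neighbor pairs: C(4,2) = 6. Edges among them: none → e = 0.
Clustering(5) = 0/6 = 0.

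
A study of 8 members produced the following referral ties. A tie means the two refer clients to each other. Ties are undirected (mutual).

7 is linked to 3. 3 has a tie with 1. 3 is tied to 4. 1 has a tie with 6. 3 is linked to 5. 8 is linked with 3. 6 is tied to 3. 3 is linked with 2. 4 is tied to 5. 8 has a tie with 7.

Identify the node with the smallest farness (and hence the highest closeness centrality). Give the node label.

Farness (sum of distances to all others) for each node — 1:12, 2:13, 3:7, 4:12, 5:12, 6:12, 7:12, 8:12.
The smallest farness is 7, for 3, so 3 has the highest closeness.

3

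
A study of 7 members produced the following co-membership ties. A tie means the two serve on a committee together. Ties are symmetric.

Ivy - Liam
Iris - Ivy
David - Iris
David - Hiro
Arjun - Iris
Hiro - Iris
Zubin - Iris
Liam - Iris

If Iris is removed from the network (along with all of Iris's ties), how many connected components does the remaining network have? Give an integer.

Without Iris, the remaining ties split the others into: {David, Hiro}; {Arjun}; {Zubin}; {Ivy, Liam}.
That's 4 separate components.

4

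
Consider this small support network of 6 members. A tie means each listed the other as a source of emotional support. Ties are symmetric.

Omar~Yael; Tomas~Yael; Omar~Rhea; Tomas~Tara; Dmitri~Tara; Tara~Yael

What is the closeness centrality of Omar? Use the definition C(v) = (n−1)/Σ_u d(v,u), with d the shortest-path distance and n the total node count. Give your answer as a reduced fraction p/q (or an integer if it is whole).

Distances from Omar: Dmitri:3, Rhea:1, Tara:2, Tomas:2, Yael:1. Sum = 9.
n = 6, so closeness = 5/9.

5/9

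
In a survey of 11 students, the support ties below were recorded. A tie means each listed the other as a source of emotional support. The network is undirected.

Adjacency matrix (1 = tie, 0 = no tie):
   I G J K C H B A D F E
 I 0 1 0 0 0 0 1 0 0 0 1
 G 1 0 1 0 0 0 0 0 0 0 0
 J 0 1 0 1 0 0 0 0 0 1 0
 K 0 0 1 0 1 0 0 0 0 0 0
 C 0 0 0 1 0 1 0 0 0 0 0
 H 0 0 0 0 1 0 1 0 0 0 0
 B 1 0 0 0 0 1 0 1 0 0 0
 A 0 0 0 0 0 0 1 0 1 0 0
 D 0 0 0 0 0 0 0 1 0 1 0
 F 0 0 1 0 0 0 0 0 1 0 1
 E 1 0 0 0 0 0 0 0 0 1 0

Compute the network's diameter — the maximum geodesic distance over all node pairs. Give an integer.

Eccentricity of each node (its greatest distance to any other): A:4, B:3, C:4, D:4, E:4, F:4, G:3, H:4, I:3, J:3, K:4.
The maximum eccentricity is 4, realized for instance by the pair K–A via K – J – F – D – A. So the diameter is 4.

4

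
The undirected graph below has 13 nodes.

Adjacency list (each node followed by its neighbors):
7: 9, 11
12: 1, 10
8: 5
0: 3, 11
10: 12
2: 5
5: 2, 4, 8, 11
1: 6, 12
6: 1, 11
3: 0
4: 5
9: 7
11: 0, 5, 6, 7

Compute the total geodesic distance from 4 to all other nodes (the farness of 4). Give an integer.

39

Distances from 4: 0:3, 1:4, 2:2, 3:4, 5:1, 6:3, 7:3, 8:2, 9:4, 10:6, 11:2, 12:5.
Sum = 3 + 4 + 2 + 4 + 1 + 3 + 3 + 2 + 4 + 6 + 2 + 5 = 39.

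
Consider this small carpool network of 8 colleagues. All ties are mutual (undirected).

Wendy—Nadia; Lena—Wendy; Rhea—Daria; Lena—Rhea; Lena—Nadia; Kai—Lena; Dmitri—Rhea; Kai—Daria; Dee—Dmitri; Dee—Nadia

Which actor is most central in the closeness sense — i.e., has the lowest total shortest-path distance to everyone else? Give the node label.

Lena

Farness (sum of distances to all others) for each node — Daria:15, Dee:14, Dmitri:14, Kai:14, Lena:10, Nadia:12, Rhea:11, Wendy:14.
The smallest farness is 10, for Lena, so Lena has the highest closeness.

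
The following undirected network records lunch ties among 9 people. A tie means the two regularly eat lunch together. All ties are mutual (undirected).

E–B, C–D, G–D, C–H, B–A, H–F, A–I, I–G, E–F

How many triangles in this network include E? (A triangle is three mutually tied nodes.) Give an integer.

E's neighbors are B and F, but none of them are tied to each other, so no triangle contains E.

0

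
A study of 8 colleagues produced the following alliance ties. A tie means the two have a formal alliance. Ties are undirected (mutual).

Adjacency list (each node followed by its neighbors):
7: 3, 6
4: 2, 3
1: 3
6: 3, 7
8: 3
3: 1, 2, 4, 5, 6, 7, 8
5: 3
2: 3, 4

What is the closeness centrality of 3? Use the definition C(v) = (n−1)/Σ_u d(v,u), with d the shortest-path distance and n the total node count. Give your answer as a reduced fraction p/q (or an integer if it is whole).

1

Distances from 3: 1:1, 2:1, 4:1, 5:1, 6:1, 7:1, 8:1. Sum = 7.
n = 8, so closeness = 7/7 = 1.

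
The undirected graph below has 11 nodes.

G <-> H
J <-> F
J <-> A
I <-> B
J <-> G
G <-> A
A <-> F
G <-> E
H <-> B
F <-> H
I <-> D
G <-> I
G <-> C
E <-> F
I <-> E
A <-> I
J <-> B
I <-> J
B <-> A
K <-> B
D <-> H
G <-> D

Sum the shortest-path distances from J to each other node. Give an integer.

Distances from J: A:1, B:1, C:2, D:2, E:2, F:1, G:1, H:2, I:1, K:2.
Sum = 1 + 1 + 2 + 2 + 2 + 1 + 1 + 2 + 1 + 2 = 15.

15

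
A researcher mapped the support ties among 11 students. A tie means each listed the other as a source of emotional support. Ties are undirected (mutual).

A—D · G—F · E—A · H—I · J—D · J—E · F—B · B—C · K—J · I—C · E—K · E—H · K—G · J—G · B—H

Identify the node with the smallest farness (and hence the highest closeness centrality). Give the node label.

Farness (sum of distances to all others) for each node — A:25, B:22, C:29, D:27, E:18, F:23, G:22, H:19, I:26, J:20, K:21.
The smallest farness is 18, for E, so E has the highest closeness.

E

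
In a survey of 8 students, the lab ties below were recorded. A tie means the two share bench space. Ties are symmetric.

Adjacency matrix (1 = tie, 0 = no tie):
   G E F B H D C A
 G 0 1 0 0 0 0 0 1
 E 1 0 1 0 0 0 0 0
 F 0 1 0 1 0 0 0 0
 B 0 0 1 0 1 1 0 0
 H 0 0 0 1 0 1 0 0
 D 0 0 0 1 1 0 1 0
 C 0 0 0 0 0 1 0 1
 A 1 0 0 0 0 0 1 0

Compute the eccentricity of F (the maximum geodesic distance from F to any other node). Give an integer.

3

Distances from F: A:3, B:1, C:3, D:2, E:1, G:2, H:2.
The largest is 3 (to A and C), so the eccentricity of F is 3.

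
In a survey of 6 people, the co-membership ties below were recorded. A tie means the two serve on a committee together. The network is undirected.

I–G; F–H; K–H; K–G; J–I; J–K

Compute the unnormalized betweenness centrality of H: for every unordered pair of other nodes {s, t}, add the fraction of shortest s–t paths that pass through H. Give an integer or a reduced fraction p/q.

Pairs whose geodesics pass through H — I–F: 2/2; F–K: 1; F–J: 1; F–G: 1.
All other pairs contribute 0.
Summing the contributions gives betweenness(H) = 4.

4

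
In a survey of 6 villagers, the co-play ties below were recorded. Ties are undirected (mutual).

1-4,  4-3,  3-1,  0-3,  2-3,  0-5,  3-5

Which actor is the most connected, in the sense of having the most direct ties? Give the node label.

Degrees — 0:2, 1:2, 2:1, 3:5, 4:2, 5:2.
The maximum is 5, attained only by 3.

3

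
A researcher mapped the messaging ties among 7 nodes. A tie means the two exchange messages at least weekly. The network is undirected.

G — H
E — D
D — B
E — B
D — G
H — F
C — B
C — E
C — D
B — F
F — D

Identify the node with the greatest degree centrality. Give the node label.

D

Degrees — B:4, C:3, D:5, E:3, F:3, G:2, H:2.
The maximum is 5, attained only by D.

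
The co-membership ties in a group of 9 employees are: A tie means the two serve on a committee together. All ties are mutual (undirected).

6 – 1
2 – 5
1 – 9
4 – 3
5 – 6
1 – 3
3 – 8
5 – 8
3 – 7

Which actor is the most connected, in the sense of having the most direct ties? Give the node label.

Degrees — 1:3, 2:1, 3:4, 4:1, 5:3, 6:2, 7:1, 8:2, 9:1.
The maximum is 4, attained only by 3.

3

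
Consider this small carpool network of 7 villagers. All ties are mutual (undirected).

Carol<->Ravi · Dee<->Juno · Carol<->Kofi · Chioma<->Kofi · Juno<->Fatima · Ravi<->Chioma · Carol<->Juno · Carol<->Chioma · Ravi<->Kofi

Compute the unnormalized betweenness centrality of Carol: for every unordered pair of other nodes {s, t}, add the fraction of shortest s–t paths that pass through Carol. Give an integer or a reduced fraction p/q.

9

Pairs whose geodesics pass through Carol — Dee–Ravi: 1; Dee–Kofi: 1; Dee–Chioma: 1; Juno–Ravi: 1; Juno–Kofi: 1; Juno–Chioma: 1; Fatima–Ravi: 1; Fatima–Kofi: 1; Fatima–Chioma: 1.
All other pairs contribute 0.
Summing the contributions gives betweenness(Carol) = 9.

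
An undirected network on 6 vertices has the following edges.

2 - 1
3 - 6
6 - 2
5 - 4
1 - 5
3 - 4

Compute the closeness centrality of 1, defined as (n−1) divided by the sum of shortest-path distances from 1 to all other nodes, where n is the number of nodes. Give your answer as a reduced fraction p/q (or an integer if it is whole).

Distances from 1: 2:1, 3:3, 4:2, 5:1, 6:2. Sum = 9.
n = 6, so closeness = 5/9.

5/9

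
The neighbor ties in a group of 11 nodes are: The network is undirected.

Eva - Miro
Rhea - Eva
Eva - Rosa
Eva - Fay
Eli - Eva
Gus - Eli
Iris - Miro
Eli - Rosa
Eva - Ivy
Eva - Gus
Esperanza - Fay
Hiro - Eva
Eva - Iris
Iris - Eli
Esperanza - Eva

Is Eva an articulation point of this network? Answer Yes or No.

Yes

Removing Eva leaves {Eli, Gus, Iris, Miro, and Rosa} with no path to {Ivy}, so the network splits into 5 components. Eva is a cut vertex.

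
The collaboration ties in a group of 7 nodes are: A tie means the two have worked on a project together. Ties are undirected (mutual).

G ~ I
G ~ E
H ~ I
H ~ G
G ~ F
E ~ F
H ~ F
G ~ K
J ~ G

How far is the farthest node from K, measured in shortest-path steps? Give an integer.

Distances from K: E:2, F:2, G:1, H:2, I:2, J:2.
The largest is 2 (to I, J, H, F, and E), so the eccentricity of K is 2.

2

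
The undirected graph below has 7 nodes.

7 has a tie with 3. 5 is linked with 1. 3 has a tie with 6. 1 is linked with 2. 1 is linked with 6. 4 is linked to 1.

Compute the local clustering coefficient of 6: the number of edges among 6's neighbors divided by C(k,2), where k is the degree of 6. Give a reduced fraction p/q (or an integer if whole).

0

6's neighbors: 1 and 3 (k = 2).
Possible neighbor pairs: C(2,2) = 1. Edges among them: none → e = 0.
Clustering(6) = 0/1.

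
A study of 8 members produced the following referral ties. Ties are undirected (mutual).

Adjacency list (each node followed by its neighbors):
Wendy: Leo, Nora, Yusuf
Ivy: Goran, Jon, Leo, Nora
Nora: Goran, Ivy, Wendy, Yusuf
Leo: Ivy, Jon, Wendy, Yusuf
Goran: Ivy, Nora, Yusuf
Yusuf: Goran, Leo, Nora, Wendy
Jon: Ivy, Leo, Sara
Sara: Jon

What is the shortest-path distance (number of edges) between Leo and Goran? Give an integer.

One shortest route is Leo – Yusuf – Goran, which uses 2 edges, and Leo and Goran are not directly tied, so nothing shorter exists. So d(Leo,Goran) = 2.

2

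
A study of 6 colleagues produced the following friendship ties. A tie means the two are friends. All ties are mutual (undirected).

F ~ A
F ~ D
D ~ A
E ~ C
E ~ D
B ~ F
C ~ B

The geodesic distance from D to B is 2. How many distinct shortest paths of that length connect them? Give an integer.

The shortest distance is 2, and the only length-2 path is D–F–B. So there is exactly 1 shortest path.

1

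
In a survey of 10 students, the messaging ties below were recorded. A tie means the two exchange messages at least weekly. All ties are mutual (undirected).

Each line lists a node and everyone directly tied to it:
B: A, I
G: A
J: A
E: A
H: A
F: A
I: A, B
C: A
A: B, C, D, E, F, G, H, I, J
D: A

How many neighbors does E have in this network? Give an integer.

1

E is directly tied to A. That is 1 neighbor, so the degree of E is 1.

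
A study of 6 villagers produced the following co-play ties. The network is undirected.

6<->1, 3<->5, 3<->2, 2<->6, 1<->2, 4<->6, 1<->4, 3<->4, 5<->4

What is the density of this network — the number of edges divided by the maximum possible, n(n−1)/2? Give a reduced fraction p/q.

3/5

There are 9 edges and 6 nodes, so the maximum possible is C(6,2) = 15.
Density = 9/15 = 3/5.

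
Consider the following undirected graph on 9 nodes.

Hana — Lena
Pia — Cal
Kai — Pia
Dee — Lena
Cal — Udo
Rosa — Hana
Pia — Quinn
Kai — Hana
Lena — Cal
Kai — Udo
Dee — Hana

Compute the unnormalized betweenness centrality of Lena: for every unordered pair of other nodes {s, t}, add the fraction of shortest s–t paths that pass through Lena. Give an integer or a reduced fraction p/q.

9/2

Pairs whose geodesics pass through Lena — Hana–Cal: 1; Pia–Dee: 1/2; Cal–Dee: 1; Cal–Rosa: 1; Dee–Udo: 1/2; Dee–Quinn: 1/2.
All other pairs contribute 0.
Summing the contributions gives betweenness(Lena) = 9/2.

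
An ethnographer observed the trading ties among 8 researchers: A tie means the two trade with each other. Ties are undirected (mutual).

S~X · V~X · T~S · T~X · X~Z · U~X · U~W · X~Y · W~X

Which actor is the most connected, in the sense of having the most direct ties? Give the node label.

Degrees — S:2, T:2, U:2, V:1, W:2, X:7, Y:1, Z:1.
The maximum is 7, attained only by X.

X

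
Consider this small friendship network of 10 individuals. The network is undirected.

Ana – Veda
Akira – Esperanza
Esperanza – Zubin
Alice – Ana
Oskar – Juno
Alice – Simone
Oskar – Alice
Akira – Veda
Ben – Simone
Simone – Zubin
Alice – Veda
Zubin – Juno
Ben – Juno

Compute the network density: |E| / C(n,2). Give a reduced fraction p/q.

There are 13 edges and 10 nodes, so the maximum possible is C(10,2) = 45.
Density = 13/45.

13/45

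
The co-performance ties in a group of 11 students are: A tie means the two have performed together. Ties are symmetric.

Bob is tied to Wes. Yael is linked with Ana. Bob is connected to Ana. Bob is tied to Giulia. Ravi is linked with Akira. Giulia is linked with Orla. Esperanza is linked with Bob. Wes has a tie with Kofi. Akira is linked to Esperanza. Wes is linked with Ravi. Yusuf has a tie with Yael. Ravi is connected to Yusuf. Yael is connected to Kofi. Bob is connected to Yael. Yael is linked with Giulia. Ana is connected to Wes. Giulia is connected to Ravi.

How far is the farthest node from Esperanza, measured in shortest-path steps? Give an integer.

3

Distances from Esperanza: Akira:1, Ana:2, Bob:1, Giulia:2, Kofi:3, Orla:3, Ravi:2, Wes:2, Yael:2, Yusuf:3.
The largest is 3 (to Yusuf, Kofi, and Orla), so the eccentricity of Esperanza is 3.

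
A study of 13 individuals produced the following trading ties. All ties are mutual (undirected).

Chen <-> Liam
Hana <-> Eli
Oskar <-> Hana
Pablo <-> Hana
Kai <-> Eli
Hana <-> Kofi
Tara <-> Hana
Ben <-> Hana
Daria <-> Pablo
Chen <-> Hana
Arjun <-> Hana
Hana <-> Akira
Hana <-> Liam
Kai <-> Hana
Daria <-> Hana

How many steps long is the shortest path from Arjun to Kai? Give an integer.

One shortest route is Arjun – Hana – Kai, which uses 2 edges, and Arjun and Kai are not directly tied, so nothing shorter exists. So d(Arjun,Kai) = 2.

2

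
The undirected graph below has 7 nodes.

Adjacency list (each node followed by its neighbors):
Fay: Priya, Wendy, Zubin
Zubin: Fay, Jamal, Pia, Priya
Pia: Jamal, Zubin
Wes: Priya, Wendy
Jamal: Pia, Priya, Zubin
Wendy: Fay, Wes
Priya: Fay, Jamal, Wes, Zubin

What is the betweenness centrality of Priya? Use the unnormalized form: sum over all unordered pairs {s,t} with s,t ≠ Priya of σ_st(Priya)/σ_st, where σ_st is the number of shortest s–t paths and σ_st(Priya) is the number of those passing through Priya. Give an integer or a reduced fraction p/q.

14/3

Pairs whose geodesics pass through Priya — Wes–Zubin: 1; Wes–Fay: 1/2; Wes–Jamal: 1; Wes–Pia: 2/2; Wendy–Jamal: 2/3; Fay–Jamal: 1/2.
All other pairs contribute 0.
Summing the contributions gives betweenness(Priya) = 14/3.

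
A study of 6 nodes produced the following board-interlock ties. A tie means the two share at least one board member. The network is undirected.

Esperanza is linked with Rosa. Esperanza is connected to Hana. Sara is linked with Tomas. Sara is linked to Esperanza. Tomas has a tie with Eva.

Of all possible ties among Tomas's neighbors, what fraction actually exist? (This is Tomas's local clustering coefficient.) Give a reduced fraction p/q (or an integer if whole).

Tomas's neighbors: Eva and Sara (k = 2).
Possible neighbor pairs: C(2,2) = 1. Edges among them: none → e = 0.
Clustering(Tomas) = 0/1.

0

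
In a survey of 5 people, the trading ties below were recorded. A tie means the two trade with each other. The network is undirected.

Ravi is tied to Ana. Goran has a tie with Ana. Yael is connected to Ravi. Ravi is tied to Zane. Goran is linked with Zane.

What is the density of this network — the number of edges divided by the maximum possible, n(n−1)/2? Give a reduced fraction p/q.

There are 5 edges and 5 nodes, so the maximum possible is C(5,2) = 10.
Density = 5/10 = 1/2.

1/2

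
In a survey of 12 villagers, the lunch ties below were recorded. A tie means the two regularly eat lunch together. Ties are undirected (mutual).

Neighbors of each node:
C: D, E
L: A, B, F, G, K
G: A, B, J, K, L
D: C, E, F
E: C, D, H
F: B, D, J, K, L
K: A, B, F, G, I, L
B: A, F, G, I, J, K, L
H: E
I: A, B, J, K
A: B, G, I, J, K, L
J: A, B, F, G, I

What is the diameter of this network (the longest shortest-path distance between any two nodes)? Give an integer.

5

Eccentricity of each node (its greatest distance to any other): A:5, B:4, C:4, D:3, E:4, F:3, G:5, H:5, I:5, J:4, K:4, L:4.
The maximum eccentricity is 5, realized for instance by the pair H–I via H – E – D – F – J – I. So the diameter is 5.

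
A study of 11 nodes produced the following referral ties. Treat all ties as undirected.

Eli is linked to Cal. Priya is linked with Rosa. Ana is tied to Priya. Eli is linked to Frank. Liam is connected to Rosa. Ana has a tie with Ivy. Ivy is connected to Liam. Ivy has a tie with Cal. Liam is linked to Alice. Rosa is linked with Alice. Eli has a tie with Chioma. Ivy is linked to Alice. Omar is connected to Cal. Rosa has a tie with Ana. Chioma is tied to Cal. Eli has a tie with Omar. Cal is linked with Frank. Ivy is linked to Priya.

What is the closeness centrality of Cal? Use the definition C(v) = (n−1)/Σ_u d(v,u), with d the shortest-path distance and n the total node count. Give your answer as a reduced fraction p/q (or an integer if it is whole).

Distances from Cal: Alice:2, Ana:2, Chioma:1, Eli:1, Frank:1, Ivy:1, Liam:2, Omar:1, Priya:2, Rosa:3. Sum = 16.
n = 11, so closeness = 10/16 = 5/8.

5/8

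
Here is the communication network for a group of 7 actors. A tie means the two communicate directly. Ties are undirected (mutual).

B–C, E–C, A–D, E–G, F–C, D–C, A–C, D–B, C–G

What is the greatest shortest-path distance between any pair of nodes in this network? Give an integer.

2

Eccentricity of each node (its greatest distance to any other): A:2, B:2, C:1, D:2, E:2, F:2, G:2.
The maximum eccentricity is 2, realized for instance by the pair A–F via A – C – F. So the diameter is 2.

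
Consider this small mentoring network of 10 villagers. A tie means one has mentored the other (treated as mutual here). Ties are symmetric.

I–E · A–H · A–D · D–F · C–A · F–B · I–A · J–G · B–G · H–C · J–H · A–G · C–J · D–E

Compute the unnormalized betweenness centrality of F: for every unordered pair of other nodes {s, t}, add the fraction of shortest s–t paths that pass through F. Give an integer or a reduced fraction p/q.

2

Pairs whose geodesics pass through F — E–B: 1; D–B: 1.
All other pairs contribute 0.
Summing the contributions gives betweenness(F) = 2.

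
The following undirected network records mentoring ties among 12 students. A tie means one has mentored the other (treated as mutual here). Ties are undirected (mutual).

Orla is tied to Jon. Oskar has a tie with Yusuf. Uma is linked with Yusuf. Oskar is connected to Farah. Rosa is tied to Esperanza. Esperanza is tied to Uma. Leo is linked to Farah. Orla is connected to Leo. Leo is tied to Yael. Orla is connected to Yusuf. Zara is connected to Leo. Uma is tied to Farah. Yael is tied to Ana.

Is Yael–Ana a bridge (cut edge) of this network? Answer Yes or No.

Without the Yael–Ana edge there is no alternate route between Yael and Ana, so the network disconnects. It is a bridge.

Yes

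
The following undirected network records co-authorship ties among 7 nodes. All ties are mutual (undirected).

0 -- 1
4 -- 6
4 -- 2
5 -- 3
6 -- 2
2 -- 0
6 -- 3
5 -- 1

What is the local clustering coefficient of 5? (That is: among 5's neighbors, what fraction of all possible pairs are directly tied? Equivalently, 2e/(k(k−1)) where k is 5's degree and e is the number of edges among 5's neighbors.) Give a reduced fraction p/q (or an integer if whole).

0

5's neighbors: 1 and 3 (k = 2).
Possible neighbor pairs: C(2,2) = 1. Edges among them: none → e = 0.
Clustering(5) = 0/1.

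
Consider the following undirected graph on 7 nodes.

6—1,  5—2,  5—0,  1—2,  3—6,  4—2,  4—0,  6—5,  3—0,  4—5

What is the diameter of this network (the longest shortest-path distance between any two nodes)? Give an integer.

3

Eccentricity of each node (its greatest distance to any other): 0:3, 1:3, 2:3, 3:3, 4:2, 5:2, 6:2.
The maximum eccentricity is 3, realized for instance by the pair 2–3 via 2 – 1 – 6 – 3. So the diameter is 3.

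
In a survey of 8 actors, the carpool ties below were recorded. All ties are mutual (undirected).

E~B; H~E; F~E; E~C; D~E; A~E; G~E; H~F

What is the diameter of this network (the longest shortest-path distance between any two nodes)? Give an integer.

Eccentricity of each node (its greatest distance to any other): A:2, B:2, C:2, D:2, E:1, F:2, G:2, H:2.
The maximum eccentricity is 2, realized for instance by the pair C–H via C – E – H. So the diameter is 2.

2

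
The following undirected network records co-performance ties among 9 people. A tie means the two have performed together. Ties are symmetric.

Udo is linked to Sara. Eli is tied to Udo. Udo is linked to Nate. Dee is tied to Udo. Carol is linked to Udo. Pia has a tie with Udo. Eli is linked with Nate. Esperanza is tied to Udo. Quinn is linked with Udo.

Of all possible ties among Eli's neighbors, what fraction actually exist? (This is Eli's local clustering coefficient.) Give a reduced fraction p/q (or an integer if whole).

1

Eli's neighbors: Nate and Udo (k = 2).
Possible neighbor pairs: C(2,2) = 1. Edges among them: Nate–Udo → e = 1.
Clustering(Eli) = 1/1.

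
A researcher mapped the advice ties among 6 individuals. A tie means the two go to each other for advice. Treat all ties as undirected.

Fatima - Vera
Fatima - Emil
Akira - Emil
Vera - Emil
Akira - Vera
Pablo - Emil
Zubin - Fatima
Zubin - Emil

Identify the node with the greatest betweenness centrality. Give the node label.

Emil

Unnormalized betweenness of each node: Akira:0, Emil:6, Fatima:1/2, Pablo:0, Vera:1/2, Zubin:0.
Emil has the largest value, 6, making it the main broker — the node through which the most shortest paths run.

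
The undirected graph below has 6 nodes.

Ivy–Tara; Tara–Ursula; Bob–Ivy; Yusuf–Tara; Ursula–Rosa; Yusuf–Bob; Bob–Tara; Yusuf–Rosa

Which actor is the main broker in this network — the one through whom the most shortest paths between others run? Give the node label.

Tara

Unnormalized betweenness of each node: Bob:5/6, Ivy:0, Rosa:1/2, Tara:11/3, Ursula:5/6, Yusuf:13/6.
Tara has the largest value, 11/3, making it the main broker — the node through which the most shortest paths run.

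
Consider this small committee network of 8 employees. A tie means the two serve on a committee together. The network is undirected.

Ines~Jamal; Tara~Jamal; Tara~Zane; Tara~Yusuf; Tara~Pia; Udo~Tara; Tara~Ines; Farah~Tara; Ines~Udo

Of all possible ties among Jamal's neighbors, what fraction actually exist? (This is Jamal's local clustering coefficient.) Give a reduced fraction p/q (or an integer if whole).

Jamal's neighbors: Ines and Tara (k = 2).
Possible neighbor pairs: C(2,2) = 1. Edges among them: Ines–Tara → e = 1.
Clustering(Jamal) = 1/1.

1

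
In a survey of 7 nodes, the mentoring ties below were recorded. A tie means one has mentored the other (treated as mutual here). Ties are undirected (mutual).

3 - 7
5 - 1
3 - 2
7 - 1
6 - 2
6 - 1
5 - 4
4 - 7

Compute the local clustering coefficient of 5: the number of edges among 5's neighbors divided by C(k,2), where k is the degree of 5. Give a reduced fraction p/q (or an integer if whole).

5's neighbors: 1 and 4 (k = 2).
Possible neighbor pairs: C(2,2) = 1. Edges among them: none → e = 0.
Clustering(5) = 0/1.

0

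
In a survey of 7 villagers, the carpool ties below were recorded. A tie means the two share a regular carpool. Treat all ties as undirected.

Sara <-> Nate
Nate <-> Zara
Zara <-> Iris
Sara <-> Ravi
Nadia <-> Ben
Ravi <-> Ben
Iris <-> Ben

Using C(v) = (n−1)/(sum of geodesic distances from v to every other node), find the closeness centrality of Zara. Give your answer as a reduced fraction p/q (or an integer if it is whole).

Distances from Zara: Ben:2, Iris:1, Nadia:3, Nate:1, Ravi:3, Sara:2. Sum = 12.
n = 7, so closeness = 6/12 = 1/2.

1/2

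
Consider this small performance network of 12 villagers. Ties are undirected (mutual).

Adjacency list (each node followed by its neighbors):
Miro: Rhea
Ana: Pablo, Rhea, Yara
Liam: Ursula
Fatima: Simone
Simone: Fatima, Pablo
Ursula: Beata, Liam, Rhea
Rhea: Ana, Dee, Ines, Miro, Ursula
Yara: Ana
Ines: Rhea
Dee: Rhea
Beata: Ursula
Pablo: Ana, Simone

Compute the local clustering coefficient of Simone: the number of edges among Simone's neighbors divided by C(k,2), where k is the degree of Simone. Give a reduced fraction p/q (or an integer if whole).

Simone's neighbors: Fatima and Pablo (k = 2).
Possible neighbor pairs: C(2,2) = 1. Edges among them: none → e = 0.
Clustering(Simone) = 0/1.

0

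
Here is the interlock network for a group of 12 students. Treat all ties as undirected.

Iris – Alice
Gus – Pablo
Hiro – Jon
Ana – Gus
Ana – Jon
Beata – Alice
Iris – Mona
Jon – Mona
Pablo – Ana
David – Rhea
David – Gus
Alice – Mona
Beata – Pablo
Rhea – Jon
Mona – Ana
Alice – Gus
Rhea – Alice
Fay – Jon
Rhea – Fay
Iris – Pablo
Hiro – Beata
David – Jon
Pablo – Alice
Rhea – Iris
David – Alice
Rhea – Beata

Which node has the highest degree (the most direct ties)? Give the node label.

Degrees — Alice:7, Ana:4, Beata:4, David:4, Fay:2, Gus:4, Hiro:2, Iris:4, Jon:6, Mona:4, Pablo:5, Rhea:6.
The maximum is 7, attained only by Alice.

Alice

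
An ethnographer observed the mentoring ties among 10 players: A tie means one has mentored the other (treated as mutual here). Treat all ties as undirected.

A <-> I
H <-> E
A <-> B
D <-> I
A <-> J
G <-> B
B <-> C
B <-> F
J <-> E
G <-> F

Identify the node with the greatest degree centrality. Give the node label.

B

Degrees — A:3, B:4, C:1, D:1, E:2, F:2, G:2, H:1, I:2, J:2.
The maximum is 4, attained only by B.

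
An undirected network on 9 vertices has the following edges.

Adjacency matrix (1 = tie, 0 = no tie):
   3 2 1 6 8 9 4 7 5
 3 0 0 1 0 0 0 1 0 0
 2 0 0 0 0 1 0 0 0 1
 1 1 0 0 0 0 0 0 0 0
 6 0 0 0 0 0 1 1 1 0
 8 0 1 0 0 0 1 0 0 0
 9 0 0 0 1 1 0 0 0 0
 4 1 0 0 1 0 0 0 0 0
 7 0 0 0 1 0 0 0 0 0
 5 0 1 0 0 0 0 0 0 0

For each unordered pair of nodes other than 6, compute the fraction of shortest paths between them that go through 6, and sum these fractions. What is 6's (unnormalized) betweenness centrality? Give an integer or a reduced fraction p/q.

19

Pairs whose geodesics pass through 6 — 3–2: 1; 3–8: 1; 3–9: 1; 3–7: 1; 3–5: 1; 2–1: 1; 2–4: 1; 2–7: 1; 1–8: 1; 1–9: 1; 1–7: 1; 1–5: 1; 8–4: 1; 8–7: 1 … (+5 more pairs).
All other pairs contribute 0.
Summing the contributions gives betweenness(6) = 19.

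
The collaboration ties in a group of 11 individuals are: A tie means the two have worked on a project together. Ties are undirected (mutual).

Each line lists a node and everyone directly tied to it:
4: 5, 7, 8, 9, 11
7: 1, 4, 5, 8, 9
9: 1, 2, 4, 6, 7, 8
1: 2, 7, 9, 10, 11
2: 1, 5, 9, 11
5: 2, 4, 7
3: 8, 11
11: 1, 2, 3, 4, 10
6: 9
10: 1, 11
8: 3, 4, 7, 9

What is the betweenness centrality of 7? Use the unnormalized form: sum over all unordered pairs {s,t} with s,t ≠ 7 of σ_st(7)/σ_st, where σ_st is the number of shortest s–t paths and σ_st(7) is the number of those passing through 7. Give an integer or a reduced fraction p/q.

13/4

Pairs whose geodesics pass through 7 — 4–1: 1/3; 9–5: 1/3; 10–5: 1/4; 10–8: 1/4; 5–1: 1/2; 5–3: 1/4; 5–6: 1/3; 5–8: 1/2; 1–8: 1/2.
All other pairs contribute 0.
Summing the contributions gives betweenness(7) = 13/4.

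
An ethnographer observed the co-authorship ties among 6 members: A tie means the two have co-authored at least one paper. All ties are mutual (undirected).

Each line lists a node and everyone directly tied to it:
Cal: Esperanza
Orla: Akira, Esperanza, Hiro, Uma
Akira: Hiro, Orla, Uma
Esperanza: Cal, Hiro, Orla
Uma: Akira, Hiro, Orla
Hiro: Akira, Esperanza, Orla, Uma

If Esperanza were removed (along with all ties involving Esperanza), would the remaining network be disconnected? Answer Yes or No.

Yes

Removing Esperanza leaves {Cal} with no path to {Akira, Hiro, Orla, and Uma}, so the network splits into 2 components. Esperanza is a cut vertex.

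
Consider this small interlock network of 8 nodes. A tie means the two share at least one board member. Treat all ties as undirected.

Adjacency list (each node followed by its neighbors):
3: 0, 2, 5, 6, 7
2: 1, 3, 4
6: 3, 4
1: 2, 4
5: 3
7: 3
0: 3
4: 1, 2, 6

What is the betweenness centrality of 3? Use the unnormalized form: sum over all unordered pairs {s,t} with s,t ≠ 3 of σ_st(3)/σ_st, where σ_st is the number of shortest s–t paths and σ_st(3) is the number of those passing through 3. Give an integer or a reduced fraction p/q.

31/2

Pairs whose geodesics pass through 3 — 7–4: 2/2; 7–5: 1; 7–6: 1; 7–1: 1; 7–0: 1; 7–2: 1; 4–5: 2/2; 4–0: 2/2; 5–6: 1; 5–1: 1; 5–0: 1; 5–2: 1; 6–0: 1; 6–2: 1/2 … (+2 more pairs).
All other pairs contribute 0.
Summing the contributions gives betweenness(3) = 31/2.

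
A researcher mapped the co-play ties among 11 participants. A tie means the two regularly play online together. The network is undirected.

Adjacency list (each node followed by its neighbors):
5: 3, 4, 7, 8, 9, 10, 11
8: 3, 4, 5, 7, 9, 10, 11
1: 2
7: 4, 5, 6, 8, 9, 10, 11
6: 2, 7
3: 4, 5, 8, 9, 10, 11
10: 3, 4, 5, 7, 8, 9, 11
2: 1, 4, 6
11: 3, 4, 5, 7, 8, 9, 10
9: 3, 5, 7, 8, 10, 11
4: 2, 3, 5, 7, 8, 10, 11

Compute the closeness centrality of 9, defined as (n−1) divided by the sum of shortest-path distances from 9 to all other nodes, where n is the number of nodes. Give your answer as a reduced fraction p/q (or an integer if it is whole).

10/17

Distances from 9: 1:4, 2:3, 3:1, 4:2, 5:1, 6:2, 7:1, 8:1, 10:1, 11:1. Sum = 17.
n = 11, so closeness = 10/17.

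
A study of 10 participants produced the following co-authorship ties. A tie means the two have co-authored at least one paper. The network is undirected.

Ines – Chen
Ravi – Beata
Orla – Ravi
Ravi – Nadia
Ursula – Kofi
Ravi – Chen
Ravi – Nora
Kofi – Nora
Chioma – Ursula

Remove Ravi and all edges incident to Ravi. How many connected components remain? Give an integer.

5

Without Ravi, the remaining ties split the others into: {Chioma, Kofi, Nora, Ursula}; {Chen, Ines}; {Beata}; {Orla}; {Nadia}.
That's 5 separate components.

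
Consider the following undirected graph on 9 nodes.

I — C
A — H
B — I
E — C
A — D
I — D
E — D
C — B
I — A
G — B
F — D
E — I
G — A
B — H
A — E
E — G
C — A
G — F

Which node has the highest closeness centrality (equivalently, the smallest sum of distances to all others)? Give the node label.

Farness (sum of distances to all others) for each node — A:10, B:12, C:13, D:12, E:11, F:16, G:12, H:15, I:11.
The smallest farness is 10, for A, so A has the highest closeness.

A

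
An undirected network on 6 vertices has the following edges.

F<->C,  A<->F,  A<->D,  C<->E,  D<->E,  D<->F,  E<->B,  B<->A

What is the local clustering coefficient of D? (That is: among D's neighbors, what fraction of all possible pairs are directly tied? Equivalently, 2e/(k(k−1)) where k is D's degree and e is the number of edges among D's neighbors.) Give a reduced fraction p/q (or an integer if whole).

D's neighbors: A, E, and F (k = 3).
Possible neighbor pairs: C(3,2) = 3. Edges among them: A–F → e = 1.
Clustering(D) = 1/3.

1/3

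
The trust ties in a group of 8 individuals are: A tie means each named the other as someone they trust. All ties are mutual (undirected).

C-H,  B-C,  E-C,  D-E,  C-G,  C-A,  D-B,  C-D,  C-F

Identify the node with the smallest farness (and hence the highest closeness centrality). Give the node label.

C

Farness (sum of distances to all others) for each node — A:13, B:12, C:7, D:11, E:12, F:13, G:13, H:13.
The smallest farness is 7, for C, so C has the highest closeness.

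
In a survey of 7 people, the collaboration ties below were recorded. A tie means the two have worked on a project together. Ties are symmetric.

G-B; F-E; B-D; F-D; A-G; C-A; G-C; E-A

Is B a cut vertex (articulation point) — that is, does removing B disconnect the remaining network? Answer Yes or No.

No

Even without B, every remaining node can still reach every other (the residual graph is connected), so B is not a cut vertex.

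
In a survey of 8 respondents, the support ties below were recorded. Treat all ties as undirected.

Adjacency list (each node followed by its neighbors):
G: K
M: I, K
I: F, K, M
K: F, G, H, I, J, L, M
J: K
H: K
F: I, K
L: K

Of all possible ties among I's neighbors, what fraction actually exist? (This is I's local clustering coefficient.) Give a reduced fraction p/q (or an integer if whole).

I's neighbors: F, K, and M (k = 3).
Possible neighbor pairs: C(3,2) = 3. Edges among them: F–K, K–M → e = 2.
Clustering(I) = 2/3.

2/3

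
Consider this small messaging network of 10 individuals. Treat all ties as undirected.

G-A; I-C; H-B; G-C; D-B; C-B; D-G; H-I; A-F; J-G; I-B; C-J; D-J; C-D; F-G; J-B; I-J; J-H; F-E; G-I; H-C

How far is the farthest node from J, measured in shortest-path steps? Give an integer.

Distances from J: A:2, B:1, C:1, D:1, E:3, F:2, G:1, H:1, I:1.
The largest is 3 (to E), so the eccentricity of J is 3.

3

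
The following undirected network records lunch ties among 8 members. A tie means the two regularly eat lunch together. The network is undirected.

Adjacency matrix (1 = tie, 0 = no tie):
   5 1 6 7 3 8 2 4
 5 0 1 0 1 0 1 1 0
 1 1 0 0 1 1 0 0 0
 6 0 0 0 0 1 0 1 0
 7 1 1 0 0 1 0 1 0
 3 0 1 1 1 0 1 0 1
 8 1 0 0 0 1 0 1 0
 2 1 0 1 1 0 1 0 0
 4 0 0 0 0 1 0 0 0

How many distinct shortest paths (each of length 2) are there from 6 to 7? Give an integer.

The shortest distance is 2. The length-2 paths are: 6–3–7; 6–2–7.
That gives 2 distinct shortest paths.

2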